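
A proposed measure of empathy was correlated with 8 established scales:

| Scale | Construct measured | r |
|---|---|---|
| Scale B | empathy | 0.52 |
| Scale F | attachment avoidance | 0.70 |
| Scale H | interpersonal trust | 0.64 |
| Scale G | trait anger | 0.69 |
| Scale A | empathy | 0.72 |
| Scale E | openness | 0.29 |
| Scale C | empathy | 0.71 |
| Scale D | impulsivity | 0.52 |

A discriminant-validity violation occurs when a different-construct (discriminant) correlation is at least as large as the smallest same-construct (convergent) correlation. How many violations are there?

Convergent (same construct = empathy): Scale B, Scale A, Scale C.
Smallest convergent = 0.52. Discriminant values: 0.70, 0.64, 0.69, 0.29, 0.52; count ≥ 0.52 → 4.

4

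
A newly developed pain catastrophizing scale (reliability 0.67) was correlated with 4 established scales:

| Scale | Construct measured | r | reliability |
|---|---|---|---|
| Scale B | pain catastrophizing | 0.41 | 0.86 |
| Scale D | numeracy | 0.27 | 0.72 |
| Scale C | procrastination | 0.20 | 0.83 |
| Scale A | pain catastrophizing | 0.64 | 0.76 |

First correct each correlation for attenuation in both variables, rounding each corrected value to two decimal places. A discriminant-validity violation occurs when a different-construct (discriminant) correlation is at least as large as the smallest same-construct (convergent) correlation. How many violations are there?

Disattenuated r (r / √(r_scale · r_new)):
  Scale B (conv): 0.41 / √(0.86·0.67) = 0.54
  Scale D (disc): 0.27 / √(0.72·0.67) = 0.39
  Scale C (disc): 0.20 / √(0.83·0.67) = 0.27
  Scale A (conv): 0.64 / √(0.76·0.67) = 0.90
Smallest convergent = 0.54. Discriminant values: 0.39, 0.27; count ≥ 0.54 → 0.

0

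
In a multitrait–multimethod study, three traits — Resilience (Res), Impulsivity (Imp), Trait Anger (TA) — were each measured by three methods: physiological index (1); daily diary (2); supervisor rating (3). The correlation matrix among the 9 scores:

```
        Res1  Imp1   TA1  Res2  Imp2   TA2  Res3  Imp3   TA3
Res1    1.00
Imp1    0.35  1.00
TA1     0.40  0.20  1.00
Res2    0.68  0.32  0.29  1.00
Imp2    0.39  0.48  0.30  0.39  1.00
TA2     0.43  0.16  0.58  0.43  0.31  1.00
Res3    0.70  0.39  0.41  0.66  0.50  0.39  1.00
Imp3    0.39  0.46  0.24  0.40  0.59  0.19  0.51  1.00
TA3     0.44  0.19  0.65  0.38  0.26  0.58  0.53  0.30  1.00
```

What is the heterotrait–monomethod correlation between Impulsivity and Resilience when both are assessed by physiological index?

0.35

Different traits, same method: r(Imp1, Res1) = 0.35.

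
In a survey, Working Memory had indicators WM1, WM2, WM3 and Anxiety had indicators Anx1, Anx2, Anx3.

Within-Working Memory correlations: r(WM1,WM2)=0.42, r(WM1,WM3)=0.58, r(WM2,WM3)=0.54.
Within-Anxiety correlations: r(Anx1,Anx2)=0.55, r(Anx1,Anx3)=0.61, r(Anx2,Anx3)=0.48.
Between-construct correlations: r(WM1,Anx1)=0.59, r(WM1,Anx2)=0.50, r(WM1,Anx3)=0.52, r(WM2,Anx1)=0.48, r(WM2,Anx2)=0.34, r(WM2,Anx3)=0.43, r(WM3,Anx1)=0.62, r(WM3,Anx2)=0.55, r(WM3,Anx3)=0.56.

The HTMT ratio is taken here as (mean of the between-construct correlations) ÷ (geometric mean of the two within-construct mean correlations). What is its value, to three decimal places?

Between-construct mean = 4.59/9 = 0.5100.
Mean within-WM = 1.54/3 = 0.5133; mean within-Anx = 1.64/3 = 0.5467.
Geometric mean = √(0.5133 × 0.5467) = 0.5297.
HTMT = 0.5100 / 0.5297 = 0.963.

0.963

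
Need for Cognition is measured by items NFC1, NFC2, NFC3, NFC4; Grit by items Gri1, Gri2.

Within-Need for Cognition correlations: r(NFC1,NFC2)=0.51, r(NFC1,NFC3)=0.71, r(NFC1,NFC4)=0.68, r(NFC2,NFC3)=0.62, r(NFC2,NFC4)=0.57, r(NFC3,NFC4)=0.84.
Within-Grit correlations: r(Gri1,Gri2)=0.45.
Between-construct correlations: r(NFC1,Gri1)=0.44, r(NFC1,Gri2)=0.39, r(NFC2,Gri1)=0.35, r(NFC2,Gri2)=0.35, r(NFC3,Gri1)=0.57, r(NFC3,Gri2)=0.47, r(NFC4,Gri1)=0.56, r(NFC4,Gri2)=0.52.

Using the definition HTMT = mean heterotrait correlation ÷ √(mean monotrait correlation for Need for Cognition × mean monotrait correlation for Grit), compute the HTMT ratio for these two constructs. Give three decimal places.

0.840

Between-construct mean = 3.65/8 = 0.4563.
Mean within-NFC = 3.93/6 = 0.6550; mean within-Gri = 0.45/1 = 0.4500.
Geometric mean = √(0.6550 × 0.4500) = 0.5429.
HTMT = 0.4563 / 0.5429 = 0.840.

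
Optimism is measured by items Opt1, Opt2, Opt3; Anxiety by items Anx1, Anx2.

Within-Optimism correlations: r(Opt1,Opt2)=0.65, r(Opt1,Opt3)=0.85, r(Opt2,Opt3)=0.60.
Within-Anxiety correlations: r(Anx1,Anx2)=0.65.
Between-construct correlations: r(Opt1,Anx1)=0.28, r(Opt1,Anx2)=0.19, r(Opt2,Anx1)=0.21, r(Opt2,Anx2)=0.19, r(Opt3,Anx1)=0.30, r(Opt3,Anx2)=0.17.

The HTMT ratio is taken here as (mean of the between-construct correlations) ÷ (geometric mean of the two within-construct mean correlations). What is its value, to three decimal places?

Between-construct mean = 1.34/6 = 0.2233.
Mean within-Opt = 2.10/3 = 0.7000; mean within-Anx = 0.65/1 = 0.6500.
Geometric mean = √(0.7000 × 0.6500) = 0.6745.
HTMT = 0.2233 / 0.6745 = 0.331.

0.331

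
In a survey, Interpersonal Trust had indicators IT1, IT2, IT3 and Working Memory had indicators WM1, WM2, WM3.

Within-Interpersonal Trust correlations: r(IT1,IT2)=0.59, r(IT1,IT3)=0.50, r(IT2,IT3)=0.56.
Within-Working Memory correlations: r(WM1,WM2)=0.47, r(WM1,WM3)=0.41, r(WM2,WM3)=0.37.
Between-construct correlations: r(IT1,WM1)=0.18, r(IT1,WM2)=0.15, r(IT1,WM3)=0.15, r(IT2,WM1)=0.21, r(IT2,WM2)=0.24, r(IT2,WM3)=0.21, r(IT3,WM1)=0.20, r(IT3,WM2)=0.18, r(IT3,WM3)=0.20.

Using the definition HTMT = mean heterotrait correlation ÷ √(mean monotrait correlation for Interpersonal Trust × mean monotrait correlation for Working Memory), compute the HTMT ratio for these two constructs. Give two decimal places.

Mean heterotrait r = 1.72/9 = 0.1911.
Mean within-IT = 1.65/3 = 0.5500; mean within-WM = 1.25/3 = 0.4167.
Geometric mean = √(0.5500 × 0.4167) = 0.4787.
HTMT = 0.1911 / 0.4787 = 0.40.

0.40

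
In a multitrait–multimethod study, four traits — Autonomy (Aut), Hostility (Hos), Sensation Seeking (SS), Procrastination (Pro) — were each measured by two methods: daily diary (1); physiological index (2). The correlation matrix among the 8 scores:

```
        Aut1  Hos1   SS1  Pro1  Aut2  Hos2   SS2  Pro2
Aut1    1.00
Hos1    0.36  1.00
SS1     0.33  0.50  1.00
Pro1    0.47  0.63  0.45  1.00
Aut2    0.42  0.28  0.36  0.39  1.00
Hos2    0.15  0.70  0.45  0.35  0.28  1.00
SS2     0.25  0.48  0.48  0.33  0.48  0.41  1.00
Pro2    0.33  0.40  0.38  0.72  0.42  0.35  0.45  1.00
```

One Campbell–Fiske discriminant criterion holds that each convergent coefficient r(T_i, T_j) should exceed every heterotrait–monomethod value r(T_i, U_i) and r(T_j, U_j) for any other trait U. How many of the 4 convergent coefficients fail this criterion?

Convergent coefficients and their comparison sets:
Aut (methods 1·2): 0.42 vs {0.36, 0.28, 0.33, 0.48, 0.47, 0.42} → fail.
Hos (methods 1·2): 0.70 vs {0.36, 0.28, 0.50, 0.41, 0.63, 0.35} → pass.
SS (methods 1·2): 0.48 vs {0.33, 0.48, 0.50, 0.41, 0.45, 0.45} → fail.
Pro (methods 1·2): 0.72 vs {0.47, 0.42, 0.63, 0.35, 0.45, 0.45} → pass.
2 of 4 fail.

2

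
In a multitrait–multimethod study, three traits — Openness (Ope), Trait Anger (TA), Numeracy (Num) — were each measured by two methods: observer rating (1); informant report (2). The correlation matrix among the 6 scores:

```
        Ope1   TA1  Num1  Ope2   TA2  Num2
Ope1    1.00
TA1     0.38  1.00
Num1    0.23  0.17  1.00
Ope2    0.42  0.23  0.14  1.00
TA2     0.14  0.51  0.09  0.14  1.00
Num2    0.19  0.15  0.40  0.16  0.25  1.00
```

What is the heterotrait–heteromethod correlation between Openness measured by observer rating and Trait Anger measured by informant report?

Different traits and methods: r(Ope1, TA2) = 0.14.

0.14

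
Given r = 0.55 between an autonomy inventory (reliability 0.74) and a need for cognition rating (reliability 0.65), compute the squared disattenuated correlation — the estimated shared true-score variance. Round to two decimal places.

0.63

Disattenuated r = 0.55 / √(0.74 × 0.65) = 0.55 / 0.6935 = 0.7931.
Shared true-score variance = 0.7931² = 0.6290 ≈ 0.63.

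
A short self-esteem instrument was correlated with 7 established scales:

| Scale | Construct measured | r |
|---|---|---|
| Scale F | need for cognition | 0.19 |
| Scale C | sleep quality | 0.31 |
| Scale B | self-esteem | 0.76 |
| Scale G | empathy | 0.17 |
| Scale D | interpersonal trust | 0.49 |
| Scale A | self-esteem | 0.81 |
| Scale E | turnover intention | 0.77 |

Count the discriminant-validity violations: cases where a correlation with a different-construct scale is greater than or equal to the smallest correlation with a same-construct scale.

1

Convergent (same construct = self-esteem): Scale B, Scale A.
Smallest convergent = 0.76. Discriminant values: 0.19, 0.31, 0.17, 0.49, 0.77; count ≥ 0.76 → 1.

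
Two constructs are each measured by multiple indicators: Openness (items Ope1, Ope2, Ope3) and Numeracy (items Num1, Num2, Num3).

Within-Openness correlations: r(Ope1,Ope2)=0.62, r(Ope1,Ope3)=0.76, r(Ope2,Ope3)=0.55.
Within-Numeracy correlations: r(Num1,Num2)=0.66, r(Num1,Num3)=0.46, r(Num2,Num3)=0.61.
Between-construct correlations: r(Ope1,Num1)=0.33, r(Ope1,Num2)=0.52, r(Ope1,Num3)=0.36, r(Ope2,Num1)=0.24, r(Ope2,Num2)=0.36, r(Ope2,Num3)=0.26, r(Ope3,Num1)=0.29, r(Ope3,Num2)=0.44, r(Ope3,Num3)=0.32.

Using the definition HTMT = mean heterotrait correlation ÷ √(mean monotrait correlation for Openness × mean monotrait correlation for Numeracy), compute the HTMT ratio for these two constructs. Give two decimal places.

0.57

Mean heterotrait r = 3.12/9 = 0.3467.
Mean within-Ope = 1.93/3 = 0.6433; mean within-Num = 1.73/3 = 0.5767.
Geometric mean = √(0.6433 × 0.5767) = 0.6091.
HTMT = 0.3467 / 0.6091 = 0.57.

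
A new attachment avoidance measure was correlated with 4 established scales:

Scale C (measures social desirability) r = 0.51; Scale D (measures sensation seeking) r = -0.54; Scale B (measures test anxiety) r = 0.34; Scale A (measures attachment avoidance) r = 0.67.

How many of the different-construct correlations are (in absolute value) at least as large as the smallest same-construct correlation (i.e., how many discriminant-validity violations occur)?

Convergent (same construct = attachment avoidance): Scale A.
Smallest convergent = 0.67. Discriminant |r|: 0.51, 0.54, 0.34; count ≥ 0.67 → 0.

0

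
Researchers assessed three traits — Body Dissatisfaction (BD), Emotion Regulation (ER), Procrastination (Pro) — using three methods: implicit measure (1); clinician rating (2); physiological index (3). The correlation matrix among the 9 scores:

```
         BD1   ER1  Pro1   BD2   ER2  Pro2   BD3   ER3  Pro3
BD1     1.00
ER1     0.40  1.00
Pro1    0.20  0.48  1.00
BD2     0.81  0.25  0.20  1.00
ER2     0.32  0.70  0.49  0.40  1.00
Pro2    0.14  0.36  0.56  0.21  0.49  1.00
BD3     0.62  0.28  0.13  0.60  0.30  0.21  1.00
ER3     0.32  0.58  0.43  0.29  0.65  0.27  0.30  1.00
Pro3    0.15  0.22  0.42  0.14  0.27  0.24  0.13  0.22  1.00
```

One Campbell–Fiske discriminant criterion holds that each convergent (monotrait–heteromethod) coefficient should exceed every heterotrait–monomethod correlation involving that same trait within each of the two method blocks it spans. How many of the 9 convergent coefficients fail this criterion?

2

Convergent coefficients and their comparison sets:
BD (methods 1·2): 0.81 vs {0.40, 0.40, 0.20, 0.21} → pass.
BD (methods 1·3): 0.62 vs {0.40, 0.30, 0.20, 0.13} → pass.
BD (methods 2·3): 0.60 vs {0.40, 0.30, 0.21, 0.13} → pass.
ER (methods 1·2): 0.70 vs {0.40, 0.40, 0.48, 0.49} → pass.
ER (methods 1·3): 0.58 vs {0.40, 0.30, 0.48, 0.22} → pass.
ER (methods 2·3): 0.65 vs {0.40, 0.30, 0.49, 0.22} → pass.
Pro (methods 1·2): 0.56 vs {0.20, 0.21, 0.48, 0.49} → pass.
Pro (methods 1·3): 0.42 vs {0.20, 0.13, 0.48, 0.22} → fail.
Pro (methods 2·3): 0.24 vs {0.21, 0.13, 0.49, 0.22} → fail.
2 of 9 fail.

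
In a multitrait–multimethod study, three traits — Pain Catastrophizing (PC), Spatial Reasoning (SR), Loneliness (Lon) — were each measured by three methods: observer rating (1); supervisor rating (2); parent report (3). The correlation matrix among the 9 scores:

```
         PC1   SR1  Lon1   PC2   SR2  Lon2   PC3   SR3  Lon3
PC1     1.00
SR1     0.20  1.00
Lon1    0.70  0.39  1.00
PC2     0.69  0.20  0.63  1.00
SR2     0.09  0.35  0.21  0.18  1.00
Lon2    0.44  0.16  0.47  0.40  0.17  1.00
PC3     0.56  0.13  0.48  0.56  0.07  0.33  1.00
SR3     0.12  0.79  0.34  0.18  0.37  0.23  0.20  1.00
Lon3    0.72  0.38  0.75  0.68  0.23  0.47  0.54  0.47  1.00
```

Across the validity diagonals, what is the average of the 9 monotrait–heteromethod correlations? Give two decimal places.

Convergent values: 0.69, 0.56, 0.56, 0.35, 0.79, 0.37, 0.47, 0.75, 0.47; mean = 5.01/9 = 0.56.

0.56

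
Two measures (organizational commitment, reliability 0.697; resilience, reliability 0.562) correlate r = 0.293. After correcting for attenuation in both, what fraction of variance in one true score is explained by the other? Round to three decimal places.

0.219

Disattenuated r = 0.293 / √(0.697 × 0.562) = 0.293 / 0.6259 = 0.4681.
Shared true-score variance = 0.4681² = 0.2191 ≈ 0.219.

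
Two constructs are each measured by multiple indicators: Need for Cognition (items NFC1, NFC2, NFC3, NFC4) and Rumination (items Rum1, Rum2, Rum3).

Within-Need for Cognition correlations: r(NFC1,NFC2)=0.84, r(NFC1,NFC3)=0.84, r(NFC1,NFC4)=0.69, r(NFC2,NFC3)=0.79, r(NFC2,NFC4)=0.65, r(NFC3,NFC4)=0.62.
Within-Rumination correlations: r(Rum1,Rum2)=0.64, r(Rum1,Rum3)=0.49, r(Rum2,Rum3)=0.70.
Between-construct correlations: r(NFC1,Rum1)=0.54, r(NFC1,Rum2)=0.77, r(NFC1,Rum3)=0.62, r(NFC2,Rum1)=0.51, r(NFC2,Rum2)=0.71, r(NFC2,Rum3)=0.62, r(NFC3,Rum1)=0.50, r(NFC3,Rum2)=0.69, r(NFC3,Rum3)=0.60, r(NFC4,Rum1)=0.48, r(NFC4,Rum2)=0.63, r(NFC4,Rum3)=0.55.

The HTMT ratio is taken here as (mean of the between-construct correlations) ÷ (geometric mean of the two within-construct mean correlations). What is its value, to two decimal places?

Between-construct mean = 7.22/12 = 0.6017.
Mean within-NFC = 4.43/6 = 0.7383; mean within-Rum = 1.83/3 = 0.6100.
Geometric mean = √(0.7383 × 0.6100) = 0.6711.
HTMT = 0.6017 / 0.6711 = 0.90.

0.90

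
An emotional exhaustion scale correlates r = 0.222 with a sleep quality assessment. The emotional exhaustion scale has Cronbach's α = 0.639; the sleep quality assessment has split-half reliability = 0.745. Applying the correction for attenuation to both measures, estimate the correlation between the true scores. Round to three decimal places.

0.322

r_true = r_obs / √(r_xx · r_yy) = 0.222 / √(0.639 × 0.745) = 0.222 / √0.476055 = 0.222 / 0.6900 ≈ 0.322.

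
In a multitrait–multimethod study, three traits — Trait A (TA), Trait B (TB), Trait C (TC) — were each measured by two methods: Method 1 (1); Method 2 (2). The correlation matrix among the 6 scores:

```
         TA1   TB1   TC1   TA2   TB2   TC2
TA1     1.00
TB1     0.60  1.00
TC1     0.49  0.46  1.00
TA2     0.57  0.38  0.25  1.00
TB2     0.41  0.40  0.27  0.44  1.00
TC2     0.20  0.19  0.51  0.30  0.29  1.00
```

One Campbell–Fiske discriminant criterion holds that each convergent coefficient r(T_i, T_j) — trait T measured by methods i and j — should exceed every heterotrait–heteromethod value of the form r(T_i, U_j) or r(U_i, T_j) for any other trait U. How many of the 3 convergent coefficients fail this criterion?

1

Each convergent coefficient versus the relevant comparison correlations:
TA (methods 1·2): 0.57 vs {0.41, 0.38, 0.20, 0.25} → pass.
TB (methods 1·2): 0.40 vs {0.38, 0.41, 0.19, 0.27} → fail.
TC (methods 1·2): 0.51 vs {0.25, 0.20, 0.27, 0.19} → pass.
1 of 3 fail.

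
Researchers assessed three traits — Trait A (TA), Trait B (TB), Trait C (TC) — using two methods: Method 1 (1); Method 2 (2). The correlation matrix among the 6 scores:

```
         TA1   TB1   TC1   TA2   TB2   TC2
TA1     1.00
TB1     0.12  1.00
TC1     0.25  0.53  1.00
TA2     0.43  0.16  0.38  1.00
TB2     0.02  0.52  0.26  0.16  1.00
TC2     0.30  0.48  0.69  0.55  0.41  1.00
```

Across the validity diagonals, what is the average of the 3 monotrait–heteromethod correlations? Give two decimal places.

0.55

Convergent values: 0.43, 0.52, 0.69; mean = 1.64/3 = 0.55.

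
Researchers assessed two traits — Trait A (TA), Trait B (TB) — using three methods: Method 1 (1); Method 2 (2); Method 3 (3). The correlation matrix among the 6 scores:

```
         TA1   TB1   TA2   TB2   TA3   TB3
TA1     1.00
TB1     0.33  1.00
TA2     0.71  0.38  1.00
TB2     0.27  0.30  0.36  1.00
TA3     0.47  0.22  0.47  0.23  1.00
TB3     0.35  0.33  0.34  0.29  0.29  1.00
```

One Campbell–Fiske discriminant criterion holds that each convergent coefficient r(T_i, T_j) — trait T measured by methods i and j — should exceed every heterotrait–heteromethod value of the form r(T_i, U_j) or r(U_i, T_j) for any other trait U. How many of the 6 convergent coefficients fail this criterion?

3

Convergent coefficients and their comparison sets:
TA (methods 1·2): 0.71 vs {0.27, 0.38} → pass.
TA (methods 1·3): 0.47 vs {0.35, 0.22} → pass.
TA (methods 2·3): 0.47 vs {0.34, 0.23} → pass.
TB (methods 1·2): 0.30 vs {0.38, 0.27} → fail.
TB (methods 1·3): 0.33 vs {0.22, 0.35} → fail.
TB (methods 2·3): 0.29 vs {0.23, 0.34} → fail.
3 of 6 fail.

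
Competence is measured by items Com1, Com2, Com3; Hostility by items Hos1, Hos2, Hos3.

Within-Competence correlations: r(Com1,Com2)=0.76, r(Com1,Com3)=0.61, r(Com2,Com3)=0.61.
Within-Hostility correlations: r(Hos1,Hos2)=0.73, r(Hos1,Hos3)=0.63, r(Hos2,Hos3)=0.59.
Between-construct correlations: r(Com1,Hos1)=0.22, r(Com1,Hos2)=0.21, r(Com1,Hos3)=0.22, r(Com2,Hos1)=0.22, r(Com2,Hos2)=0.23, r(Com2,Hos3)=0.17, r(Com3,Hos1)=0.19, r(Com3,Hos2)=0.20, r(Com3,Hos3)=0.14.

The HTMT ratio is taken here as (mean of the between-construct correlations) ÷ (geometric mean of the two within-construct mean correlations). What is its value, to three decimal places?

0.305

Between-construct mean = 1.80/9 = 0.2000.
Mean within-Com = 1.98/3 = 0.6600; mean within-Hos = 1.95/3 = 0.6500.
Geometric mean = √(0.6600 × 0.6500) = 0.6550.
HTMT = 0.2000 / 0.6550 = 0.305.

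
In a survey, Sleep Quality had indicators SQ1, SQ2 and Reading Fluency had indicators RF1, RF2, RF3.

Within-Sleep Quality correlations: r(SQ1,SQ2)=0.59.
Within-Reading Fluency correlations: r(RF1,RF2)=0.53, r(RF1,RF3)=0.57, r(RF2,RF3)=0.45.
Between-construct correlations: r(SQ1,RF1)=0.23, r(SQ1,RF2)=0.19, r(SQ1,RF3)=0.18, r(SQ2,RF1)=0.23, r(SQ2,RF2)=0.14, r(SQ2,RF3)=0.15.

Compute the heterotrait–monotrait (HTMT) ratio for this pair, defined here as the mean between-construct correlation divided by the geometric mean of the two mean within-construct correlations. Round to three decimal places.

Mean between = 1.12/6 = 0.1867.
Mean within-SQ = 0.59/1 = 0.5900; mean within-RF = 1.55/3 = 0.5167.
Geometric mean = √(0.5900 × 0.5167) = 0.5521.
HTMT = 0.1867 / 0.5521 = 0.338.

0.338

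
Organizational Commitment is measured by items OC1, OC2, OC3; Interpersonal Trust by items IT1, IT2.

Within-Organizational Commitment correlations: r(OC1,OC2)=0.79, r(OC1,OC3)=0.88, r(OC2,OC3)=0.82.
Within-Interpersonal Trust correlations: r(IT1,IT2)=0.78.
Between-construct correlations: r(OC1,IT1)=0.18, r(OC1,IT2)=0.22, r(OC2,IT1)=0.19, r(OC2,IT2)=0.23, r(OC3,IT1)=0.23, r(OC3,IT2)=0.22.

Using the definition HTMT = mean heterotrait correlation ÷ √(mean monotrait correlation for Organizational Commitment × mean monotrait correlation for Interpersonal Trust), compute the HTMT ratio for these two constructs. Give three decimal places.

Between-construct mean = 1.27/6 = 0.2117.
Mean within-OC = 2.49/3 = 0.8300; mean within-IT = 0.78/1 = 0.7800.
Geometric mean = √(0.8300 × 0.7800) = 0.8046.
HTMT = 0.2117 / 0.8046 = 0.263.

0.263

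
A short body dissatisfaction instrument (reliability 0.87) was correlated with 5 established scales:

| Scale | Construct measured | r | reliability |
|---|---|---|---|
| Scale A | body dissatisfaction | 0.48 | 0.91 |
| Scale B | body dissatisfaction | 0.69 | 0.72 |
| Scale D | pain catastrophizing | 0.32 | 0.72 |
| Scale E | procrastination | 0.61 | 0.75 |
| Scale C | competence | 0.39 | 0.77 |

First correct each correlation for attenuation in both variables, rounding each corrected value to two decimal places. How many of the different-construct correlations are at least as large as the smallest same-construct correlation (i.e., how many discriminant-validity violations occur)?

Disattenuated r (r / √(r_scale · r_new)):
  Scale A (conv): 0.48 / √(0.91·0.87) = 0.54
  Scale B (conv): 0.69 / √(0.72·0.87) = 0.87
  Scale D (disc): 0.32 / √(0.72·0.87) = 0.40
  Scale E (disc): 0.61 / √(0.75·0.87) = 0.76
  Scale C (disc): 0.39 / √(0.77·0.87) = 0.48
Smallest convergent = 0.54. Discriminant values: 0.40, 0.76, 0.48; count ≥ 0.54 → 1.

1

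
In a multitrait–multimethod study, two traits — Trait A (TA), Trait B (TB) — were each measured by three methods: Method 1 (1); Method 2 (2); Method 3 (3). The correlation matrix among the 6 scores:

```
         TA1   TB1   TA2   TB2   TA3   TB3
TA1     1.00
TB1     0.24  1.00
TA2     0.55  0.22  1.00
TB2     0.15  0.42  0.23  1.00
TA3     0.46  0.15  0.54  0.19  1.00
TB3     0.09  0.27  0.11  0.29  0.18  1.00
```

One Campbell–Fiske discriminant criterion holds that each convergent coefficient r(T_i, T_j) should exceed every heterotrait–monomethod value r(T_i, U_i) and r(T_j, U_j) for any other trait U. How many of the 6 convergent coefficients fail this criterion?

0

Each convergent coefficient versus the relevant comparison correlations:
TA (methods 1·2): 0.55 vs {0.24, 0.23} → pass.
TA (methods 1·3): 0.46 vs {0.24, 0.18} → pass.
TA (methods 2·3): 0.54 vs {0.23, 0.18} → pass.
TB (methods 1·2): 0.42 vs {0.24, 0.23} → pass.
TB (methods 1·3): 0.27 vs {0.24, 0.18} → pass.
TB (methods 2·3): 0.29 vs {0.23, 0.18} → pass.
0 of 6 fail.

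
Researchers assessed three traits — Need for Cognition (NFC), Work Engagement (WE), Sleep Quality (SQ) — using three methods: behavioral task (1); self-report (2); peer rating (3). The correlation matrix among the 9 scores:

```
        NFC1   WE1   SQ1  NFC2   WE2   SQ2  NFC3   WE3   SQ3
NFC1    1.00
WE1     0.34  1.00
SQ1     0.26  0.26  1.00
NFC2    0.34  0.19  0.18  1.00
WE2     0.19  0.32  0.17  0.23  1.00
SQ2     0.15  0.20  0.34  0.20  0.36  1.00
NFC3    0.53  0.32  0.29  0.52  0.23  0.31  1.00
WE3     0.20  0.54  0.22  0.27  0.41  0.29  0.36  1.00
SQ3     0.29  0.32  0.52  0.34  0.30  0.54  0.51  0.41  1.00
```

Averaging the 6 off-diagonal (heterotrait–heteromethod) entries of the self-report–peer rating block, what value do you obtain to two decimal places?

0.29

HTHM values (method 2 × method 3): 0.27, 0.34, 0.23, 0.30, 0.31, 0.29; mean = 1.74/6 = 0.29.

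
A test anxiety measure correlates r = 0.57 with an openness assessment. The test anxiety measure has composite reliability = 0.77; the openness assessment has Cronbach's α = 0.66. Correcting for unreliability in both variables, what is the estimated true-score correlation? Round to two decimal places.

0.80

r_true = r_obs / √(r_xx · r_yy) = 0.57 / √(0.77 × 0.66) = 0.57 / √0.5082 = 0.57 / 0.7129 ≈ 0.80.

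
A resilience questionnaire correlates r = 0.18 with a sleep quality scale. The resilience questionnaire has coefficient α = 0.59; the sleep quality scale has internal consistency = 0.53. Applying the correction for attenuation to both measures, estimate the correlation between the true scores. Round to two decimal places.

0.32

r_true = r_obs / √(r_xx · r_yy) = 0.18 / √(0.59 × 0.53) = 0.18 / √0.3127 = 0.18 / 0.5592 ≈ 0.32.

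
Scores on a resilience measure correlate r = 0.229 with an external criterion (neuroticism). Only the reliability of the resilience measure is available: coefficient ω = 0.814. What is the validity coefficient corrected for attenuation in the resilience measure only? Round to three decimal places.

Single correction: r_c = r_obs / √r_xx = 0.229 / √0.814 = 0.229 / 0.9022 ≈ 0.254.

0.254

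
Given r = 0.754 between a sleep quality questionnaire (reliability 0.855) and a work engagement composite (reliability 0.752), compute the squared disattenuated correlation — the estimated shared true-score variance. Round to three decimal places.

Disattenuated r = 0.754 / √(0.855 × 0.752) = 0.754 / 0.8018 = 0.9404.
Shared true-score variance = 0.9404² = 0.8844 ≈ 0.884.

0.884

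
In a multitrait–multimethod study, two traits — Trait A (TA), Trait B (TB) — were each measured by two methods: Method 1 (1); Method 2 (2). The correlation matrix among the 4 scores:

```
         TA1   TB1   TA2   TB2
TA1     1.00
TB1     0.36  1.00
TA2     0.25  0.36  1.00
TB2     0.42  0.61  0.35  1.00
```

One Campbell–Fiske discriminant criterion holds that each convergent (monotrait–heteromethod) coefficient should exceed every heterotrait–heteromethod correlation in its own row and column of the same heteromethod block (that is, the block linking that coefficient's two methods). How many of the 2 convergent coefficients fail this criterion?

1

Convergent coefficients and their comparison sets:
TA (methods 1·2): 0.25 vs {0.42, 0.36} → fail.
TB (methods 1·2): 0.61 vs {0.36, 0.42} → pass.
1 of 2 fail.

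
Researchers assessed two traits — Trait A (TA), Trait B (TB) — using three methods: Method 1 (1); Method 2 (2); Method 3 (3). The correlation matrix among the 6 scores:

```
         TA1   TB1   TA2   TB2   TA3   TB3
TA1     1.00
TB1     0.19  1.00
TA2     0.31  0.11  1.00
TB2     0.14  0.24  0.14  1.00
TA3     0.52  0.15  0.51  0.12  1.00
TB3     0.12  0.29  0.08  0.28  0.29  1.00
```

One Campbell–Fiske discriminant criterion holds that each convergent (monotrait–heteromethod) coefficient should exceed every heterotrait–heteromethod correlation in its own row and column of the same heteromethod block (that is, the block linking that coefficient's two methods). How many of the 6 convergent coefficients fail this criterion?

Convergent coefficients and their comparison sets:
TA (methods 1·2): 0.31 vs {0.14, 0.11} → pass.
TA (methods 1·3): 0.52 vs {0.12, 0.15} → pass.
TA (methods 2·3): 0.51 vs {0.08, 0.12} → pass.
TB (methods 1·2): 0.24 vs {0.11, 0.14} → pass.
TB (methods 1·3): 0.29 vs {0.15, 0.12} → pass.
TB (methods 2·3): 0.28 vs {0.12, 0.08} → pass.
0 of 6 fail.

0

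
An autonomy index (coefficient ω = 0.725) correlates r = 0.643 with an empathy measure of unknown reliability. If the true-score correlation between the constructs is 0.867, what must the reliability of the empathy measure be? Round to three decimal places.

0.759

r_true = r_obs / √(r_xx · r_yy) ⇒ 0.867 = 0.643 / √(0.725 · r_yy).
√(0.725 · r_yy) = 0.643 / 0.867 = 0.7416; 0.725 · r_yy = 0.5500; r_yy = 0.5500 / 0.725 ≈ 0.759.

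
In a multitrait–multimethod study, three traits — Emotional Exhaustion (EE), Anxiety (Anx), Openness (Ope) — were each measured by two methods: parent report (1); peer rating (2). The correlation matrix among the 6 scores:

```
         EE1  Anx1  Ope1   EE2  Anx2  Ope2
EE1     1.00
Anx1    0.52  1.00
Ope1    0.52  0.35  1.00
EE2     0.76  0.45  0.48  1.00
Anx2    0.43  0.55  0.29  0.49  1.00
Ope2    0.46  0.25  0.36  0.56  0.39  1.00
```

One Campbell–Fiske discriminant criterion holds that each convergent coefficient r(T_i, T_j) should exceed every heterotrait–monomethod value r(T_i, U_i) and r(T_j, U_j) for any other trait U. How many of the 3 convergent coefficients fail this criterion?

Convergent coefficients and their comparison sets:
EE (methods 1·2): 0.76 vs {0.52, 0.49, 0.52, 0.56} → pass.
Anx (methods 1·2): 0.55 vs {0.52, 0.49, 0.35, 0.39} → pass.
Ope (methods 1·2): 0.36 vs {0.52, 0.56, 0.35, 0.39} → fail.
1 of 3 fail.

1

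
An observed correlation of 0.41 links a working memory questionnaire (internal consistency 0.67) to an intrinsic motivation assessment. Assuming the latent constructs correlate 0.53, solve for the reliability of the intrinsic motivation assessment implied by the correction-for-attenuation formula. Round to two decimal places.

r_true = r_obs / √(r_xx · r_yy) ⇒ 0.53 = 0.41 / √(0.67 · r_yy).
√(0.67 · r_yy) = 0.41 / 0.53 = 0.7736; 0.67 · r_yy = 0.5985; r_yy = 0.5985 / 0.67 ≈ 0.89.

0.89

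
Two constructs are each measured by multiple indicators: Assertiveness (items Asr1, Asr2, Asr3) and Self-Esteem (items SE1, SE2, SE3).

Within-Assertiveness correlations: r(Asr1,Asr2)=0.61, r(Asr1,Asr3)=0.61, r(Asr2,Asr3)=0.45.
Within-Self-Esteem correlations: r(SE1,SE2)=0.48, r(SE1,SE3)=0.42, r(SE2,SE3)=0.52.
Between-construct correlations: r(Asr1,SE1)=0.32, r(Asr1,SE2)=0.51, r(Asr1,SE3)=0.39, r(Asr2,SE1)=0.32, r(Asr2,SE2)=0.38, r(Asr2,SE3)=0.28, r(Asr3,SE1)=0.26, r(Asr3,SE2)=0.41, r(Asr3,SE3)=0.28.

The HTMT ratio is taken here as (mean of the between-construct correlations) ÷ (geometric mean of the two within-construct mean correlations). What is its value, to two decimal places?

0.68

Mean between = 3.15/9 = 0.3500.
Mean within-Asr = 1.67/3 = 0.5567; mean within-SE = 1.42/3 = 0.4733.
Geometric mean = √(0.5567 × 0.4733) = 0.5133.
HTMT = 0.3500 / 0.5133 = 0.68.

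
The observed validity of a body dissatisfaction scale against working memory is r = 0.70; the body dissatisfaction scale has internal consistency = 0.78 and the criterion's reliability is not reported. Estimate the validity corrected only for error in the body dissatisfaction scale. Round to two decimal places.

Single correction: r_c = r_obs / √r_xx = 0.70 / √0.78 = 0.70 / 0.8832 ≈ 0.79.

0.79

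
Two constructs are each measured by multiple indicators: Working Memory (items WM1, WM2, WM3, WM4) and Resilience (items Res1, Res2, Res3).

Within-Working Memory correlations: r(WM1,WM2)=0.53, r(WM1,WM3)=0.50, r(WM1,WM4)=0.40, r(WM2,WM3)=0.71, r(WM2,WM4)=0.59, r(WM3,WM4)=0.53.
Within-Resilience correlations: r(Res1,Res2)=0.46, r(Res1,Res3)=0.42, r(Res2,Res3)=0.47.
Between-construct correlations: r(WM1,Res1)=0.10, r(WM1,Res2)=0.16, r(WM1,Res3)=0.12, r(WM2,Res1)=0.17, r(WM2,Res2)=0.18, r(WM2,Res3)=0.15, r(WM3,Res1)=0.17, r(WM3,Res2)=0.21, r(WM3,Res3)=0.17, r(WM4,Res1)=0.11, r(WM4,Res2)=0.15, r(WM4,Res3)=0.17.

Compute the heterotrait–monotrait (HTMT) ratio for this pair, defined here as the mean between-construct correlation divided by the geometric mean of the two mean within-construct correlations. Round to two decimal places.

Mean between = 1.86/12 = 0.1550.
Mean within-WM = 3.26/6 = 0.5433; mean within-Res = 1.35/3 = 0.4500.
Geometric mean = √(0.5433 × 0.4500) = 0.4945.
HTMT = 0.1550 / 0.4945 = 0.31.

0.31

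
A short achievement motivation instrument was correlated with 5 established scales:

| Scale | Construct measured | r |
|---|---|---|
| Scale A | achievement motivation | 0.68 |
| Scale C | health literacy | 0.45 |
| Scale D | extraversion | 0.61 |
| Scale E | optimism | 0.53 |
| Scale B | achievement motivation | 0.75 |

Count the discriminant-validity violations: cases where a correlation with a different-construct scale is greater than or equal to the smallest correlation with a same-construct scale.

0

Convergent (same construct = achievement motivation): Scale A, Scale B.
Smallest convergent = 0.68. Discriminant values: 0.45, 0.61, 0.53; count ≥ 0.68 → 0.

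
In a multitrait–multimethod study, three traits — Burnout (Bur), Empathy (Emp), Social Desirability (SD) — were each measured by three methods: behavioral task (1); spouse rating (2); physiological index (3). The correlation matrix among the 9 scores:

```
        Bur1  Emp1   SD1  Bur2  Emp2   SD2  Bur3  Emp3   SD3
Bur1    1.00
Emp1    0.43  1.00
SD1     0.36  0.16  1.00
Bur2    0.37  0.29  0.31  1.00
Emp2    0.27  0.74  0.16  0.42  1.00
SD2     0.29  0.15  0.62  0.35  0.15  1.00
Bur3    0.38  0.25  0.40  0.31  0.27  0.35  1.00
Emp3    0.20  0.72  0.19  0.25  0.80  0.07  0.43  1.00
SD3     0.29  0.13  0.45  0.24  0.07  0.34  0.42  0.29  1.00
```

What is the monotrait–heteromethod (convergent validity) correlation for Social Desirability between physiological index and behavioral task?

0.45

Same trait (SD), different methods: r(SD3, SD1) = 0.45.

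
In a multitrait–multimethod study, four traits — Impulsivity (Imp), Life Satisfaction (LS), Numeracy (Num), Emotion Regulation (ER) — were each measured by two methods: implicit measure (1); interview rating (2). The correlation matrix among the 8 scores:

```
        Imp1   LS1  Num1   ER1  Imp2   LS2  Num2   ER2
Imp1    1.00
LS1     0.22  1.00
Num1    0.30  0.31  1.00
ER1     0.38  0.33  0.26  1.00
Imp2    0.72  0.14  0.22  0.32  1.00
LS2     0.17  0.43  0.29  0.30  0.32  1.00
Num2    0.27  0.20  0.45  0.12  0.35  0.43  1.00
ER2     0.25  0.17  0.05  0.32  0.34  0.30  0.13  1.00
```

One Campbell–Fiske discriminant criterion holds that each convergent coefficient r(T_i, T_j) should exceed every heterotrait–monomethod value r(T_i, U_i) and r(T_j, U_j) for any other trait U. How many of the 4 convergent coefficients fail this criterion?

Each convergent coefficient versus the relevant comparison correlations:
Imp (methods 1·2): 0.72 vs {0.22, 0.32, 0.30, 0.35, 0.38, 0.34} → pass.
LS (methods 1·2): 0.43 vs {0.22, 0.32, 0.31, 0.43, 0.33, 0.30} → fail.
Num (methods 1·2): 0.45 vs {0.30, 0.35, 0.31, 0.43, 0.26, 0.13} → pass.
ER (methods 1·2): 0.32 vs {0.38, 0.34, 0.33, 0.30, 0.26, 0.13} → fail.
2 of 4 fail.

2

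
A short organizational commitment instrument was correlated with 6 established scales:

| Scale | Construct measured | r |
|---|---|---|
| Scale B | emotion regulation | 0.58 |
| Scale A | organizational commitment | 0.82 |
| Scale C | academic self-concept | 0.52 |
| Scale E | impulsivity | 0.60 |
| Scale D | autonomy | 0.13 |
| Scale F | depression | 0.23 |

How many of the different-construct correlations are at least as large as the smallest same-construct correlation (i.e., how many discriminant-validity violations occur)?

Convergent (same construct = organizational commitment): Scale A.
Smallest convergent = 0.82. Discriminant values: 0.58, 0.52, 0.60, 0.13, 0.23; count ≥ 0.82 → 0.

0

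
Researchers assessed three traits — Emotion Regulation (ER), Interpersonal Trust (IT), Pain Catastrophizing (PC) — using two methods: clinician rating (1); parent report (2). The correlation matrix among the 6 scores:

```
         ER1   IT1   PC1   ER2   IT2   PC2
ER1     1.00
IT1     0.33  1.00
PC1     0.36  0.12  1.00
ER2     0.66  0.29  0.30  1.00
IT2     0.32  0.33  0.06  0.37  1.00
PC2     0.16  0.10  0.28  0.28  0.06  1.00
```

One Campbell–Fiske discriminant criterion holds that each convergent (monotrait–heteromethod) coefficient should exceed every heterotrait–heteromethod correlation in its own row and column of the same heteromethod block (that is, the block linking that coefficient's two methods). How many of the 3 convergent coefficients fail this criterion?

1

Checking each validity diagonal entry against its comparison values:
ER (methods 1·2): 0.66 vs {0.32, 0.29, 0.16, 0.30} → pass.
IT (methods 1·2): 0.33 vs {0.29, 0.32, 0.10, 0.06} → pass.
PC (methods 1·2): 0.28 vs {0.30, 0.16, 0.06, 0.10} → fail.
1 of 3 fail.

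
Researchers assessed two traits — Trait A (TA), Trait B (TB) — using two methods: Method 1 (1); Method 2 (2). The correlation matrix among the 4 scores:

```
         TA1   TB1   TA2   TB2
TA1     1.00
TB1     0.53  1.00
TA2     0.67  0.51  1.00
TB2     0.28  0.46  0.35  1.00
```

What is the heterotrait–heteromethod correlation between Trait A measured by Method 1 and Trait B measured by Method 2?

Different traits and methods: r(TA1, TB2) = 0.28.

0.28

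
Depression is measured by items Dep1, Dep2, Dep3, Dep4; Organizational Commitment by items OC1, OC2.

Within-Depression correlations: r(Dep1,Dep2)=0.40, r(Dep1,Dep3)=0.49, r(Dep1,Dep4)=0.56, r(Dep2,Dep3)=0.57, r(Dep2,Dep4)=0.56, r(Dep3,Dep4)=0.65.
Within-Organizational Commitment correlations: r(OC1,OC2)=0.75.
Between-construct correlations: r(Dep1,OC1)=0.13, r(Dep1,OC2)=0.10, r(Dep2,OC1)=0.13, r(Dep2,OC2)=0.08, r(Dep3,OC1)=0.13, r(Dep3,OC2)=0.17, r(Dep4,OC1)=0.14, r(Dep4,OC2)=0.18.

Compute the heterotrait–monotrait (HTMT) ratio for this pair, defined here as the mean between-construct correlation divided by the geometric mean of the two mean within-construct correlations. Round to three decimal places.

0.209

Mean between = 1.06/8 = 0.1325.
Mean within-Dep = 3.23/6 = 0.5383; mean within-OC = 0.75/1 = 0.7500.
Geometric mean = √(0.5383 × 0.7500) = 0.6354.
HTMT = 0.1325 / 0.6354 = 0.209.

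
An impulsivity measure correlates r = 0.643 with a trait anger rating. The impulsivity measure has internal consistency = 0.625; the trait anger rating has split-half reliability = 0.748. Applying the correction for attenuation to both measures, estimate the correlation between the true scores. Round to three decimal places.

r_true = r_obs / √(r_xx · r_yy) = 0.643 / √(0.625 × 0.748) = 0.643 / √0.467500 = 0.643 / 0.6837 ≈ 0.940.

0.940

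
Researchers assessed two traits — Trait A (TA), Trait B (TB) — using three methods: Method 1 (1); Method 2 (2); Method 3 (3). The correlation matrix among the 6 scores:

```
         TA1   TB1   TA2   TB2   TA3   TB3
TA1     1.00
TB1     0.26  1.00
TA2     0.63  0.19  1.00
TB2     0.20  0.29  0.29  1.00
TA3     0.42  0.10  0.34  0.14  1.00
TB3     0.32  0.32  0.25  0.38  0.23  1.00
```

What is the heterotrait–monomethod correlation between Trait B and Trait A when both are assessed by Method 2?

Different traits, same method: r(TB2, TA2) = 0.29.

0.29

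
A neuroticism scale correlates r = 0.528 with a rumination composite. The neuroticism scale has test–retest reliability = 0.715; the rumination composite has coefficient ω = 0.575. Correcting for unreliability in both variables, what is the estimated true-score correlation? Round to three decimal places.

0.823

r_true = r_obs / √(r_xx · r_yy) = 0.528 / √(0.715 × 0.575) = 0.528 / √0.411125 = 0.528 / 0.6412 ≈ 0.823.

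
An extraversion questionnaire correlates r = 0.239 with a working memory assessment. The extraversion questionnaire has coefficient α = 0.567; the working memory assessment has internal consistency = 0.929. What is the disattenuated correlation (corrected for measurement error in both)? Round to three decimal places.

r_true = r_obs / √(r_xx · r_yy) = 0.239 / √(0.567 × 0.929) = 0.239 / √0.526743 = 0.239 / 0.7258 ≈ 0.329.

0.329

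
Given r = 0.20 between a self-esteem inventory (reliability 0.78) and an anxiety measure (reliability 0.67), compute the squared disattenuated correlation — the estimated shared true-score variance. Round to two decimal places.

0.08

Disattenuated r = 0.20 / √(0.78 × 0.67) = 0.20 / 0.7229 = 0.2767.
Shared true-score variance = 0.2767² = 0.0766 ≈ 0.08.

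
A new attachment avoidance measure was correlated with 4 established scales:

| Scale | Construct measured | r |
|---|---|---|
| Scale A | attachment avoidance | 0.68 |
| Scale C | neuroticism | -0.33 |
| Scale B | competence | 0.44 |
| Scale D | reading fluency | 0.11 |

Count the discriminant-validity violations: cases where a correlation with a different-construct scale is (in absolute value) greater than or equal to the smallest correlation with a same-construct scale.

0

Convergent (same construct = attachment avoidance): Scale A.
Smallest convergent = 0.68. Discriminant |r|: 0.33, 0.44, 0.11; count ≥ 0.68 → 0.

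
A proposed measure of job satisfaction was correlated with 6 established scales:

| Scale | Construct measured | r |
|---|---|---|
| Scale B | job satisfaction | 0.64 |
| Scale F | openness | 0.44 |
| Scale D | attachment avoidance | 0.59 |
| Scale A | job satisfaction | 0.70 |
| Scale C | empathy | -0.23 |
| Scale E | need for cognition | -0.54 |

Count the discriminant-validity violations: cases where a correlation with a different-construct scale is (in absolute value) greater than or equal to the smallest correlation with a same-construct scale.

0

Convergent (same construct = job satisfaction): Scale B, Scale A.
Smallest convergent = 0.64. Discriminant |r|: 0.44, 0.59, 0.23, 0.54; count ≥ 0.64 → 0.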